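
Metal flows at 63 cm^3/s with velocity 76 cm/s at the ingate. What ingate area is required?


Formula: A_ingate = Q / v  (continuity equation)
A = 63 cm^3/s / 76 cm/s = 0.8289 cm^2

Final answer: 0.8289 cm^2


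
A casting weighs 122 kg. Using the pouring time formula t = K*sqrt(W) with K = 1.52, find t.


Formula: t = K * sqrt(W)
sqrt(W) = sqrt(122) = 11.04536
t = 1.52 * 11.04536 = 16.7889 s

16.7889 s


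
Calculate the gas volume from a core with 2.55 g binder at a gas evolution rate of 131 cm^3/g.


Formula: V_gas = W_binder * gas_evolution_rate
V = 2.55 g * 131 cm^3/g = 334.0500 cm^3

334.0500 cm^3


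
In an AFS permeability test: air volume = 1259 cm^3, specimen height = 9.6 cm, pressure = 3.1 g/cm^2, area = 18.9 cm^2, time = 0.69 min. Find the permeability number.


Formula: Permeability Number P = (V * H) / (p * A * t)
Numerator: V * H = 1259 * 9.6 = 12086.4
Denominator: p * A * t = 3.1 * 18.9 * 0.69 = 40.4271
P = 12086.4 / 40.4271 = 298.9678


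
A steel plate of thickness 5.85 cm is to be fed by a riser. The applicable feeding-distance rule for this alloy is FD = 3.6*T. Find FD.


Formula: FD = 3.6 * T  (riser feeding-distance rule)
FD = 3.6 * 5.85 cm = 21.0600 cm


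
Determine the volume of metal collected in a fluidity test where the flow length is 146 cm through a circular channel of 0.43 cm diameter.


Formula: V = pi * (d/2)^2 * L  (cylinder volume)
Radius = 0.43/2 = 0.215 cm
V = pi * 0.215^2 * 146 = 21.2021 cm^3

21.2021 cm^3


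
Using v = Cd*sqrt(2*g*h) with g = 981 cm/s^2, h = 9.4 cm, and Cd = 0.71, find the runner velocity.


Formula: v = Cd * sqrt(2 * g * h)  (Torricelli with discharge coefficient)
2*g*h = 2 * 981 * 9.4 = 18442.8 cm^2/s^2
sqrt(18442.8) = 135.80427 cm/s
v = 0.71 * 135.80427 = 96.4210 cm/s

96.4210 cm/s


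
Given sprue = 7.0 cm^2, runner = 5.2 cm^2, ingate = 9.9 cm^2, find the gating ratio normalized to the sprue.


Sprue:Runner:Ingate = 1 : 5.2/7.0 : 9.9/7.0 = 1:0.74:1.41


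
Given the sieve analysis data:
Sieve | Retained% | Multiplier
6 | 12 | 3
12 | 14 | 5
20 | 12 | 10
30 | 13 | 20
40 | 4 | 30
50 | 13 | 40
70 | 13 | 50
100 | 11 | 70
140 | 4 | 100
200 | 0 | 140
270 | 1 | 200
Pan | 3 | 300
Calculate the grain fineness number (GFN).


Formula: GFN = sum(pct * multiplier) / sum(pct)
sum(pct * multiplier) = 4046
sum(pct) = 100
GFN = 4046 / 100 = 40.46

40.46


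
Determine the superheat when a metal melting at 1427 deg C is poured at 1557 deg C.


Formula: Superheat = T_pour - T_melt
Superheat = 1557 - 1427 = 130 deg C

130 deg C


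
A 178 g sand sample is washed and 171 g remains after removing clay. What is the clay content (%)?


Formula: Clay% = (W_total - W_washed) / W_total * 100
Clay mass = 178 - 171 = 7 g
Clay% = 7 / 178 * 100 = 3.9326%


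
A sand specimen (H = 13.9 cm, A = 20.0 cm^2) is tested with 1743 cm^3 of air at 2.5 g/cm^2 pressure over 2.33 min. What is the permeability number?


Formula: Permeability Number P = (V * H) / (p * A * t)
Numerator: V * H = 1743 * 13.9 = 24227.7
Denominator: p * A * t = 2.5 * 20.0 * 2.33 = 116.5
P = 24227.7 / 116.5 = 207.9631


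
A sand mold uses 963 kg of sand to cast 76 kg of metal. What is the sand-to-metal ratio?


Formula: Sand-to-Metal Ratio = W_sand / W_metal
Ratio = 963 kg / 76 kg = 12.6711

Answer: 12.6711


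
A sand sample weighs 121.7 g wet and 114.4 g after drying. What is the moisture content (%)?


Formula: MC = (W_wet - W_dry) / W_wet * 100
Water mass = 121.7 - 114.4 = 7.3 g
MC = 7.3 / 121.7 * 100 = 5.9984%

Final answer: 5.9984%


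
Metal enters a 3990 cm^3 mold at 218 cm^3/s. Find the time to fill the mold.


Formula: t_fill = V_mold / Q_flow
t = 3990 cm^3 / 218 cm^3/s = 18.3028 s

Answer: 18.3028 s


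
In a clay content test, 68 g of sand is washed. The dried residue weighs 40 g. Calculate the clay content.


Formula: Clay% = (W_total - W_washed) / W_total * 100
Clay mass = 68 - 40 = 28 g
Clay% = 28 / 68 * 100 = 41.1765%

Answer: 41.1765%


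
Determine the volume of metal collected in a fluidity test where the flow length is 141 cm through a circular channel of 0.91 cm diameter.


Formula: V = pi * (d/2)^2 * L  (cylinder volume)
Radius = 0.91/2 = 0.455 cm
V = pi * 0.455^2 * 141 = 91.7047 cm^3

91.7047 cm^3


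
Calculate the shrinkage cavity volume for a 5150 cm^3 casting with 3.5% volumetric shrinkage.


Formula: V_shrink = V_casting * shrinkage_pct / 100
V_shrink = 5150 cm^3 * 3.5 / 100 = 180.2500 cm^3

Answer: 180.2500 cm^3


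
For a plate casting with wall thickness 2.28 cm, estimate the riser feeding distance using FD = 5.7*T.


Formula: FD = 5.7 * T  (riser feeding-distance rule)
FD = 5.7 * 2.28 cm = 12.9960 cm


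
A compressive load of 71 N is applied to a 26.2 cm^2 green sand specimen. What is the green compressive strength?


Formula: Compressive Strength = Force / Area
Strength = 71 N / 26.2 cm^2 = 2.7099 N/cm^2


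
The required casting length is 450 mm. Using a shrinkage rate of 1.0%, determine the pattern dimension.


Formula: L_pattern = L_casting * (1 + shrinkage_rate/100)
Shrinkage factor = 1 + 1.0/100 = 1.01
L_pattern = 450 mm * 1.01 = 454.5000 mm

454.5000 mm


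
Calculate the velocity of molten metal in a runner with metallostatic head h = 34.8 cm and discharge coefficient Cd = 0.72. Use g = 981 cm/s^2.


Formula: v = Cd * sqrt(2 * g * h)  (Torricelli with discharge coefficient)
2*g*h = 2 * 981 * 34.8 = 68277.6 cm^2/s^2
sqrt(68277.6) = 261.29983 cm/s
v = 0.72 * 261.29983 = 188.1359 cm/s

188.1359 cm/s


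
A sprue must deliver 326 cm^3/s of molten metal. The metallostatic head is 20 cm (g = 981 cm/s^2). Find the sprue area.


Formula: v = sqrt(2*g*h), A = Q/v
Velocity: v = sqrt(2 * 981 * 20) = sqrt(39240) = 198.0909 cm/s
Sprue area: A = Q / v = 326 / 198.0909 = 1.6457 cm^2

Final answer: 1.6457 cm^2


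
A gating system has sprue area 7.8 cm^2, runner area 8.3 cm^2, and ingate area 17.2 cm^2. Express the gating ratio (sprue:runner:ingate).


Sprue:Runner:Ingate = 1 : 8.3/7.8 : 17.2/7.8 = 1:1.06:2.21


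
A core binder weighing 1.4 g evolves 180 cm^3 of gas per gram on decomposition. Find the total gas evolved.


Formula: V_gas = W_binder * gas_evolution_rate
V = 1.4 g * 180 cm^3/g = 252.0000 cm^3

Answer: 252.0000 cm^3


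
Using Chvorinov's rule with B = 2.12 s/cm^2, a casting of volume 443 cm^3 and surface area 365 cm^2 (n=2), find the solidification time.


Formula: t_s = B * (V/A)^n  (Chvorinov's rule, n=2)
Modulus M = V/A = 443/365 = 1.213699 cm
M^2 = 1.213699^2 = 1.473065 cm^2
t_s = 2.12 * 1.473065 = 3.1229 s

3.1229 s


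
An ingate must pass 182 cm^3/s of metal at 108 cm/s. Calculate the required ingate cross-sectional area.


Formula: A_ingate = Q / v  (continuity equation)
A = 182 cm^3/s / 108 cm/s = 1.6852 cm^2

Answer: 1.6852 cm^2


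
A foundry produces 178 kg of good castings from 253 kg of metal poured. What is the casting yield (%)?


Formula: Casting Yield = (W_good / W_total) * 100
Yield = (178 kg / 253 kg) * 100 = 70.3557%

Answer: 70.3557%


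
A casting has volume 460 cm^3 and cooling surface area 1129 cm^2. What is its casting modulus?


Formula: Casting Modulus M = V / A
M = 460 cm^3 / 1129 cm^2 = 0.4074 cm

Answer: 0.4074 cm


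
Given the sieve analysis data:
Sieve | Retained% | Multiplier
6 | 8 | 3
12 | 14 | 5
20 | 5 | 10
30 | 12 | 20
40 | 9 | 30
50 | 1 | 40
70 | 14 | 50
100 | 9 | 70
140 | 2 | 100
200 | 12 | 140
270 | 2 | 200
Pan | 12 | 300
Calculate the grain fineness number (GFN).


Formula: GFN = sum(pct * multiplier) / sum(pct)
sum(pct * multiplier) = 7904
sum(pct) = 100
GFN = 7904 / 100 = 79.04


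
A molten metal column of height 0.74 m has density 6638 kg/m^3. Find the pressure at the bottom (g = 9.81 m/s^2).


Formula: P = rho * g * h
rho * g = 6638 * 9.81 = 65118.78 N/m^3
P = 65118.78 * 0.74 = 48187.8972 Pa

Final answer: 48187.8972 Pa


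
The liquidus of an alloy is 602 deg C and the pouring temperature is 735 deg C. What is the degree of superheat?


Formula: Superheat = T_pour - T_melt
Superheat = 735 - 602 = 133 deg C

Answer: 133 deg C


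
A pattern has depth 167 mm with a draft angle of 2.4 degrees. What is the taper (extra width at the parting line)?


Formula: taper = depth * tan(draft_angle)
tan(2.4 deg) = 0.0419124
taper = 167 mm * 0.0419124 = 6.9994 mm

Answer: 6.9994 mm


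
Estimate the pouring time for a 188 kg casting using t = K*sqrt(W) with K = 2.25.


Formula: t = K * sqrt(W)
sqrt(W) = sqrt(188) = 13.71131
t = 2.25 * 13.71131 = 30.8504 s

30.8504 s


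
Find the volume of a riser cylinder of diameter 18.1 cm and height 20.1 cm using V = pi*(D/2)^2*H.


Formula: V = pi * (D/2)^2 * H  (cylinder volume)
Radius = D/2 = 18.1/2 = 9.05 cm
V = pi * 9.05^2 * 20.1 = 5171.8163 cm^3

Answer: 5171.8163 cm^3


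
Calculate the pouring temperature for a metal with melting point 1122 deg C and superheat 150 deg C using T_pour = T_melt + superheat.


Formula: T_pour = T_melt + Superheat
T_pour = 1122 + 150 = 1272 deg C

1272 deg C


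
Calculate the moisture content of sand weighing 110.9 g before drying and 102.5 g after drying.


Formula: MC = (W_wet - W_dry) / W_wet * 100
Water mass = 110.9 - 102.5 = 8.4 g
MC = 8.4 / 110.9 * 100 = 7.5744%

Final answer: 7.5744%


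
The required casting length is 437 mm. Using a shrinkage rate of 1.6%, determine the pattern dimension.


Formula: L_pattern = L_casting * (1 + shrinkage_rate/100)
Shrinkage factor = 1 + 1.6/100 = 1.016
L_pattern = 437 mm * 1.016 = 443.9920 mm

Final answer: 443.9920 mm


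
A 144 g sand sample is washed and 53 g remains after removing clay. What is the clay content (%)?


Formula: Clay% = (W_total - W_washed) / W_total * 100
Clay mass = 144 - 53 = 91 g
Clay% = 91 / 144 * 100 = 63.1944%

Answer: 63.1944%


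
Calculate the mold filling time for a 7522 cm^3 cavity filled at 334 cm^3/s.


Formula: t_fill = V_mold / Q_flow
t = 7522 cm^3 / 334 cm^3/s = 22.5210 s


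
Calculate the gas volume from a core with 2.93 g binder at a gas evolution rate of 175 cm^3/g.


Formula: V_gas = W_binder * gas_evolution_rate
V = 2.93 g * 175 cm^3/g = 512.7500 cm^3

Final answer: 512.7500 cm^3


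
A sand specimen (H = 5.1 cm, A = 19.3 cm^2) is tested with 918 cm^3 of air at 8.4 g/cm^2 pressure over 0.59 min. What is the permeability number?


Formula: Permeability Number P = (V * H) / (p * A * t)
Numerator: V * H = 918 * 5.1 = 4681.8
Denominator: p * A * t = 8.4 * 19.3 * 0.59 = 95.6508
P = 4681.8 / 95.6508 = 48.9468


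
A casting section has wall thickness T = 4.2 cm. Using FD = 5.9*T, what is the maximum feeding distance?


Formula: FD = 5.9 * T  (riser feeding-distance rule)
FD = 5.9 * 4.2 cm = 24.7800 cm

Answer: 24.7800 cm


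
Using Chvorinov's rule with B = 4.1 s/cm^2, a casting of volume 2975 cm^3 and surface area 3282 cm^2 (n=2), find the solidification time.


Formula: t_s = B * (V/A)^n  (Chvorinov's rule, n=2)
Modulus M = V/A = 2975/3282 = 0.906459 cm
M^2 = 0.906459^2 = 0.821668 cm^2
t_s = 4.1 * 0.821668 = 3.3688 s


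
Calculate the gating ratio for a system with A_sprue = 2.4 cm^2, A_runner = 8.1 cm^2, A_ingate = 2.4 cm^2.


Sprue:Runner:Ingate = 1 : 8.1/2.4 : 2.4/2.4 = 1:3.38:1.00

Final answer: 1:3.38:1.00


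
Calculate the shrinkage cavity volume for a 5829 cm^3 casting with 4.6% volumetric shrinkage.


Formula: V_shrink = V_casting * shrinkage_pct / 100
V_shrink = 5829 cm^3 * 4.6 / 100 = 268.1340 cm^3

268.1340 cm^3


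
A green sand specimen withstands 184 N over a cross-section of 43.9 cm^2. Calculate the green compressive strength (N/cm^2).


Formula: Compressive Strength = Force / Area
Strength = 184 N / 43.9 cm^2 = 4.1913 N/cm^2

4.1913 N/cm^2


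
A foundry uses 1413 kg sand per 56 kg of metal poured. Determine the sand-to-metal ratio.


Formula: Sand-to-Metal Ratio = W_sand / W_metal
Ratio = 1413 kg / 56 kg = 25.2321

Final answer: 25.2321


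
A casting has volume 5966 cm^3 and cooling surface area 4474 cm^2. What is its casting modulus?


Formula: Casting Modulus M = V / A
M = 5966 cm^3 / 4474 cm^2 = 1.3335 cm

Final answer: 1.3335 cm


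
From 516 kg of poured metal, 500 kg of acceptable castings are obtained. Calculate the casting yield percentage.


Formula: Casting Yield = (W_good / W_total) * 100
Yield = (500 kg / 516 kg) * 100 = 96.8992%

96.8992%


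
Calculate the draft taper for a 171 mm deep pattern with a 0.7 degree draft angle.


Formula: taper = depth * tan(draft_angle)
tan(0.7 deg) = 0.0122179
taper = 171 mm * 0.0122179 = 2.0893 mm

2.0893 mm


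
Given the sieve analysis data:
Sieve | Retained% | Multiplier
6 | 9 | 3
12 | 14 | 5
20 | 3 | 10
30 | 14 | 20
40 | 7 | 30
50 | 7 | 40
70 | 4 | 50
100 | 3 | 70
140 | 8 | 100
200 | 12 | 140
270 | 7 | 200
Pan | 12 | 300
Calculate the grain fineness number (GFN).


Formula: GFN = sum(pct * multiplier) / sum(pct)
sum(pct * multiplier) = 8787
sum(pct) = 100
GFN = 8787 / 100 = 87.87

Answer: 87.87


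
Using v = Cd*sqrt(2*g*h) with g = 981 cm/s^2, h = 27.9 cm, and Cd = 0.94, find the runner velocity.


Formula: v = Cd * sqrt(2 * g * h)  (Torricelli with discharge coefficient)
2*g*h = 2 * 981 * 27.9 = 54739.8 cm^2/s^2
sqrt(54739.8) = 233.96538 cm/s
v = 0.94 * 233.96538 = 219.9275 cm/s

Answer: 219.9275 cm/s


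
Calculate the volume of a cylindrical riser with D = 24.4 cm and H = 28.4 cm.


Formula: V = pi * (D/2)^2 * H  (cylinder volume)
Radius = D/2 = 24.4/2 = 12.2 cm
V = pi * 12.2^2 * 28.4 = 13279.6881 cm^3

13279.6881 cm^3


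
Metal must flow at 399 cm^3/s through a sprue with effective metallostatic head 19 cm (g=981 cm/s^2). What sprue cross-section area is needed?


Formula: v = sqrt(2*g*h), A = Q/v
Velocity: v = sqrt(2 * 981 * 19) = sqrt(37278) = 193.0751 cm/s
Sprue area: A = Q / v = 399 / 193.0751 = 2.0666 cm^2

2.0666 cm^2


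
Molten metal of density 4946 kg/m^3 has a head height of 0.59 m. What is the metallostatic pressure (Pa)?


Formula: P = rho * g * h
rho * g = 4946 * 9.81 = 48520.26 N/m^3
P = 48520.26 * 0.59 = 28626.9534 Pa


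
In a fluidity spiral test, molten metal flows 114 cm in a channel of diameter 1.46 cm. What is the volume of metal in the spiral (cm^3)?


Formula: V = pi * (d/2)^2 * L  (cylinder volume)
Radius = 1.46/2 = 0.73 cm
V = pi * 0.73^2 * 114 = 190.8536 cm^3

Final answer: 190.8536 cm^3


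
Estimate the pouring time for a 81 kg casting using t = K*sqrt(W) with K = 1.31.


Formula: t = K * sqrt(W)
sqrt(W) = sqrt(81) = 9.00000
t = 1.31 * 9.00000 = 11.7900 s

Final answer: 11.7900 s


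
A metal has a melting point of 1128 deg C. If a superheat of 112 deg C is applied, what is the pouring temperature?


Formula: T_pour = T_melt + Superheat
T_pour = 1128 + 112 = 1240 deg C

Final answer: 1240 deg C


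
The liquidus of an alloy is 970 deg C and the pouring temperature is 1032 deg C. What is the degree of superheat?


Formula: Superheat = T_pour - T_melt
Superheat = 1032 - 970 = 62 deg C

62 deg C


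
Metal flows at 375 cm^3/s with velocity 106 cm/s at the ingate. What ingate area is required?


Formula: A_ingate = Q / v  (continuity equation)
A = 375 cm^3/s / 106 cm/s = 3.5377 cm^2

Answer: 3.5377 cm^2


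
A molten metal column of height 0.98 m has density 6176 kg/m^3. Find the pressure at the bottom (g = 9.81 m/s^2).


Formula: P = rho * g * h
rho * g = 6176 * 9.81 = 60586.56 N/m^3
P = 60586.56 * 0.98 = 59374.8288 Pa

Final answer: 59374.8288 Pa


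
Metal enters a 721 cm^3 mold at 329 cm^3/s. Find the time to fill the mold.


Formula: t_fill = V_mold / Q_flow
t = 721 cm^3 / 329 cm^3/s = 2.1915 s

Final answer: 2.1915 s


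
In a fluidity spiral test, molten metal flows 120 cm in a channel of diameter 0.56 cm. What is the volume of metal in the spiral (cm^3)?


Formula: V = pi * (d/2)^2 * L  (cylinder volume)
Radius = 0.56/2 = 0.28 cm
V = pi * 0.28^2 * 120 = 29.5561 cm^3

29.5561 cm^3


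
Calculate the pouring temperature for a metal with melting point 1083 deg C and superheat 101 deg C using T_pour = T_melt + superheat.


Formula: T_pour = T_melt + Superheat
T_pour = 1083 + 101 = 1184 deg C

Answer: 1184 deg C


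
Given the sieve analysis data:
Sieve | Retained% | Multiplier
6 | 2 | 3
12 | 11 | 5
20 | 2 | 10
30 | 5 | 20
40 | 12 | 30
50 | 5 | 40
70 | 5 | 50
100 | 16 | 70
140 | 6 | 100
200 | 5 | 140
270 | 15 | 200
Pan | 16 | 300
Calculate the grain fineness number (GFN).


Formula: GFN = sum(pct * multiplier) / sum(pct)
sum(pct * multiplier) = 11211
sum(pct) = 100
GFN = 11211 / 100 = 112.11

Answer: 112.11


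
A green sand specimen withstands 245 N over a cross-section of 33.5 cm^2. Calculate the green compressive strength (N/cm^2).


Formula: Compressive Strength = Force / Area
Strength = 245 N / 33.5 cm^2 = 7.3134 N/cm^2

7.3134 N/cm^2


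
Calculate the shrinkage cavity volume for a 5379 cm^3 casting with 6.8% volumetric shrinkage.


Formula: V_shrink = V_casting * shrinkage_pct / 100
V_shrink = 5379 cm^3 * 6.8 / 100 = 365.7720 cm^3

Answer: 365.7720 cm^3


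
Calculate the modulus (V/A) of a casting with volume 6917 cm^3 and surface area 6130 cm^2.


Formula: Casting Modulus M = V / A
M = 6917 cm^3 / 6130 cm^2 = 1.1284 cm

1.1284 cm


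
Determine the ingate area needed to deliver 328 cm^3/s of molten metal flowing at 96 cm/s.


Formula: A_ingate = Q / v  (continuity equation)
A = 328 cm^3/s / 96 cm/s = 3.4167 cm^2

Final answer: 3.4167 cm^2


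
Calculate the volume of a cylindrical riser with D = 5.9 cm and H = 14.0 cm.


Formula: V = pi * (D/2)^2 * H  (cylinder volume)
Radius = D/2 = 5.9/2 = 2.95 cm
V = pi * 2.95^2 * 14.0 = 382.7559 cm^3

Final answer: 382.7559 cm^3


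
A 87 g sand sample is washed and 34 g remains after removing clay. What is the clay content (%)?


Formula: Clay% = (W_total - W_washed) / W_total * 100
Clay mass = 87 - 34 = 53 g
Clay% = 53 / 87 * 100 = 60.9195%

60.9195%


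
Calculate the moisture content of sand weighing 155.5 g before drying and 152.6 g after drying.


Formula: MC = (W_wet - W_dry) / W_wet * 100
Water mass = 155.5 - 152.6 = 2.9 g
MC = 2.9 / 155.5 * 100 = 1.8650%

Final answer: 1.8650%


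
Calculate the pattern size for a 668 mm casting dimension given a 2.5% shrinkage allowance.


Formula: L_pattern = L_casting * (1 + shrinkage_rate/100)
Shrinkage factor = 1 + 2.5/100 = 1.025
L_pattern = 668 mm * 1.025 = 684.7000 mm

Final answer: 684.7000 mm


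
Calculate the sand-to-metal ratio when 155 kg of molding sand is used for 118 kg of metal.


Formula: Sand-to-Metal Ratio = W_sand / W_metal
Ratio = 155 kg / 118 kg = 1.3136

Answer: 1.3136


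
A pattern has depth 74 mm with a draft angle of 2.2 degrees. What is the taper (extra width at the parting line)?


Formula: taper = depth * tan(draft_angle)
tan(2.2 deg) = 0.0384161
taper = 74 mm * 0.0384161 = 2.8428 mm


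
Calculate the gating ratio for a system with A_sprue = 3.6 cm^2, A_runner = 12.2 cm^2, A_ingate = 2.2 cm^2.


Sprue:Runner:Ingate = 1 : 12.2/3.6 : 2.2/3.6 = 1:3.39:0.61

Final answer: 1:3.39:0.61


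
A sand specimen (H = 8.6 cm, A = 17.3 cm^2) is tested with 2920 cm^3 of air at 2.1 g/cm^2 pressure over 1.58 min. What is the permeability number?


Formula: Permeability Number P = (V * H) / (p * A * t)
Numerator: V * H = 2920 * 8.6 = 25112.0
Denominator: p * A * t = 2.1 * 17.3 * 1.58 = 57.4014
P = 25112.0 / 57.4014 = 437.4806


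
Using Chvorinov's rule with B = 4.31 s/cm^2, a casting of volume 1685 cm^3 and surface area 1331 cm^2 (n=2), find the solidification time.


Formula: t_s = B * (V/A)^n  (Chvorinov's rule, n=2)
Modulus M = V/A = 1685/1331 = 1.265965 cm
M^2 = 1.265965^2 = 1.602667 cm^2
t_s = 4.31 * 1.602667 = 6.9075 s

Answer: 6.9075 s


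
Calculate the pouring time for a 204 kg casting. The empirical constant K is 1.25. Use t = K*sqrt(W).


Formula: t = K * sqrt(W)
sqrt(W) = sqrt(204) = 14.28286
t = 1.25 * 14.28286 = 17.8536 s

Final answer: 17.8536 s


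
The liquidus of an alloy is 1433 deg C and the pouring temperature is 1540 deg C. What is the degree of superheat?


Formula: Superheat = T_pour - T_melt
Superheat = 1540 - 1433 = 107 deg C

107 deg C


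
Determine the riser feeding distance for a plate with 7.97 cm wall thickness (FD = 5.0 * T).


Formula: FD = 5.0 * T  (riser feeding-distance rule)
FD = 5.0 * 7.97 cm = 39.8500 cm


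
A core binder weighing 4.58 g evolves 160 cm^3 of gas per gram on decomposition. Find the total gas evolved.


Formula: V_gas = W_binder * gas_evolution_rate
V = 4.58 g * 160 cm^3/g = 732.8000 cm^3


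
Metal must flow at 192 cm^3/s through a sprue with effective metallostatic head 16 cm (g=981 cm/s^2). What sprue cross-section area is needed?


Formula: v = sqrt(2*g*h), A = Q/v
Velocity: v = sqrt(2 * 981 * 16) = sqrt(31392) = 177.1779 cm/s
Sprue area: A = Q / v = 192 / 177.1779 = 1.0837 cm^2

Answer: 1.0837 cm^2


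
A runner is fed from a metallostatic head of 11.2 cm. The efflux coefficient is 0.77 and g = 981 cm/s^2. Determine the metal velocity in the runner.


Formula: v = Cd * sqrt(2 * g * h)  (Torricelli with discharge coefficient)
2*g*h = 2 * 981 * 11.2 = 21974.4 cm^2/s^2
sqrt(21974.4) = 148.23765 cm/s
v = 0.77 * 148.23765 = 114.1430 cm/s


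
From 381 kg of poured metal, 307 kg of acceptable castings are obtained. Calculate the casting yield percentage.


Formula: Casting Yield = (W_good / W_total) * 100
Yield = (307 kg / 381 kg) * 100 = 80.5774%

80.5774%


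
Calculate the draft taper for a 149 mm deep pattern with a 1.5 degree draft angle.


Formula: taper = depth * tan(draft_angle)
tan(1.5 deg) = 0.0261859
taper = 149 mm * 0.0261859 = 3.9017 mm


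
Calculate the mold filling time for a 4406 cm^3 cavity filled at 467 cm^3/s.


Formula: t_fill = V_mold / Q_flow
t = 4406 cm^3 / 467 cm^3/s = 9.4347 s

Answer: 9.4347 s


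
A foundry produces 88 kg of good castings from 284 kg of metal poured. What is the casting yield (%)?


Formula: Casting Yield = (W_good / W_total) * 100
Yield = (88 kg / 284 kg) * 100 = 30.9859%

Final answer: 30.9859%


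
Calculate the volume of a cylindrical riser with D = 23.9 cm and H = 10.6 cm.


Formula: V = pi * (D/2)^2 * H  (cylinder volume)
Radius = D/2 = 23.9/2 = 11.95 cm
V = pi * 11.95^2 * 10.6 = 4755.4492 cm^3

4755.4492 cm^3


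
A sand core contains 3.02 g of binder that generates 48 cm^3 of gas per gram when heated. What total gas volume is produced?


Formula: V_gas = W_binder * gas_evolution_rate
V = 3.02 g * 48 cm^3/g = 144.9600 cm^3

Final answer: 144.9600 cm^3


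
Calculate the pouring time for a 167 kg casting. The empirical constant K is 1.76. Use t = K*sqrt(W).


Formula: t = K * sqrt(W)
sqrt(W) = sqrt(167) = 12.92285
t = 1.76 * 12.92285 = 22.7442 s

22.7442 s


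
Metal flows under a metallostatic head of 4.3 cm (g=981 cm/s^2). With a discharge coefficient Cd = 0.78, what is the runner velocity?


Formula: v = Cd * sqrt(2 * g * h)  (Torricelli with discharge coefficient)
2*g*h = 2 * 981 * 4.3 = 8436.6 cm^2/s^2
sqrt(8436.6) = 91.85097 cm/s
v = 0.78 * 91.85097 = 71.6438 cm/s

Answer: 71.6438 cm/s


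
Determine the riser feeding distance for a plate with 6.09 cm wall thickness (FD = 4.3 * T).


Formula: FD = 4.3 * T  (riser feeding-distance rule)
FD = 4.3 * 6.09 cm = 26.1870 cm


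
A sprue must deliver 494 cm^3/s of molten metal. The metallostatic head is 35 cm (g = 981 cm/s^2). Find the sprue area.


Formula: v = sqrt(2*g*h), A = Q/v
Velocity: v = sqrt(2 * 981 * 35) = sqrt(68670) = 262.0496 cm/s
Sprue area: A = Q / v = 494 / 262.0496 = 1.8851 cm^2

Answer: 1.8851 cm^2


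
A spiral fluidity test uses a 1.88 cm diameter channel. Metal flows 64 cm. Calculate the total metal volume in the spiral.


Formula: V = pi * (d/2)^2 * L  (cylinder volume)
Radius = 1.88/2 = 0.94 cm
V = pi * 0.94^2 * 64 = 177.6583 cm^3

177.6583 cm^3


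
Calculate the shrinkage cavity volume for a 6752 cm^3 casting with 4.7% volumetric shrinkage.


Formula: V_shrink = V_casting * shrinkage_pct / 100
V_shrink = 6752 cm^3 * 4.7 / 100 = 317.3440 cm^3

Answer: 317.3440 cm^3


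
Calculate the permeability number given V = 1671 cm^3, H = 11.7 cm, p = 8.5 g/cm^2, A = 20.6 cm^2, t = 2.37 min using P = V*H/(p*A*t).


Formula: Permeability Number P = (V * H) / (p * A * t)
Numerator: V * H = 1671 * 11.7 = 19550.7
Denominator: p * A * t = 8.5 * 20.6 * 2.37 = 414.987
P = 19550.7 / 414.987 = 47.1116

Final answer: 47.1116


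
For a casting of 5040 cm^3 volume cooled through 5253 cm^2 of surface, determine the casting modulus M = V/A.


Formula: Casting Modulus M = V / A
M = 5040 cm^3 / 5253 cm^2 = 0.9595 cm

Final answer: 0.9595 cm


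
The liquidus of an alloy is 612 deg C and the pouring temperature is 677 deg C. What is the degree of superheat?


Formula: Superheat = T_pour - T_melt
Superheat = 677 - 612 = 65 deg C

Answer: 65 deg C


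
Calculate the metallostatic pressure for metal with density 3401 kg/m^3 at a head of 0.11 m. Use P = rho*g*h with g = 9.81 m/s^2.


Formula: P = rho * g * h
rho * g = 3401 * 9.81 = 33363.81 N/m^3
P = 33363.81 * 0.11 = 3670.0191 Pa

Answer: 3670.0191 Pa


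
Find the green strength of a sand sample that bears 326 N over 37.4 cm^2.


Formula: Compressive Strength = Force / Area
Strength = 326 N / 37.4 cm^2 = 8.7166 N/cm^2


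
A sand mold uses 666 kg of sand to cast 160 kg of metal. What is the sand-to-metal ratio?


Formula: Sand-to-Metal Ratio = W_sand / W_metal
Ratio = 666 kg / 160 kg = 4.1625


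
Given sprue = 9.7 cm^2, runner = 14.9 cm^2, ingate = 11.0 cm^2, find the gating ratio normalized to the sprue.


Sprue:Runner:Ingate = 1 : 14.9/9.7 : 11.0/9.7 = 1:1.54:1.13


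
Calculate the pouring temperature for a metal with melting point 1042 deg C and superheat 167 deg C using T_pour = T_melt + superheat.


Formula: T_pour = T_melt + Superheat
T_pour = 1042 + 167 = 1209 deg C

Answer: 1209 deg C


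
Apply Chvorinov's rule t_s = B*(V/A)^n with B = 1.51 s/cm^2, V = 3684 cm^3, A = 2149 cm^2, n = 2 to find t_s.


Formula: t_s = B * (V/A)^n  (Chvorinov's rule, n=2)
Modulus M = V/A = 3684/2149 = 1.714286 cm
M^2 = 1.714286^2 = 2.938776 cm^2
t_s = 1.51 * 2.938776 = 4.4376 s


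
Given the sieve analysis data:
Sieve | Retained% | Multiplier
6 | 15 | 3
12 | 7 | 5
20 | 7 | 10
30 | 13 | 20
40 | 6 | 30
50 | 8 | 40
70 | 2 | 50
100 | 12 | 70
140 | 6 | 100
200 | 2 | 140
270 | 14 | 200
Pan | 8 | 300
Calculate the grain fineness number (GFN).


Formula: GFN = sum(pct * multiplier) / sum(pct)
sum(pct * multiplier) = 7930
sum(pct) = 100
GFN = 7930 / 100 = 79.30

Final answer: 79.30


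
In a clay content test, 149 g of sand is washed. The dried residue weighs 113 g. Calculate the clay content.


Formula: Clay% = (W_total - W_washed) / W_total * 100
Clay mass = 149 - 113 = 36 g
Clay% = 36 / 149 * 100 = 24.1611%


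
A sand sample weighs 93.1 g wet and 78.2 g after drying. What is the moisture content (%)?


Formula: MC = (W_wet - W_dry) / W_wet * 100
Water mass = 93.1 - 78.2 = 14.9 g
MC = 14.9 / 93.1 * 100 = 16.0043%

Answer: 16.0043%


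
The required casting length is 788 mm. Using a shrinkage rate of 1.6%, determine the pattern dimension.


Formula: L_pattern = L_casting * (1 + shrinkage_rate/100)
Shrinkage factor = 1 + 1.6/100 = 1.016
L_pattern = 788 mm * 1.016 = 800.6080 mm

Final answer: 800.6080 mm


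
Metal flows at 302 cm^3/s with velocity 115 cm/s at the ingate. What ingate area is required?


Formula: A_ingate = Q / v  (continuity equation)
A = 302 cm^3/s / 115 cm/s = 2.6261 cm^2

Final answer: 2.6261 cm^2


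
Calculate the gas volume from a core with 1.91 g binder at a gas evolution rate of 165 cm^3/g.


Formula: V_gas = W_binder * gas_evolution_rate
V = 1.91 g * 165 cm^3/g = 315.1500 cm^3

315.1500 cm^3


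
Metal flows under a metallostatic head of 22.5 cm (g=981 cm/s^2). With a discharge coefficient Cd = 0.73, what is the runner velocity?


Formula: v = Cd * sqrt(2 * g * h)  (Torricelli with discharge coefficient)
2*g*h = 2 * 981 * 22.5 = 44145.0 cm^2/s^2
sqrt(44145.0) = 210.10712 cm/s
v = 0.73 * 210.10712 = 153.3782 cm/s

Final answer: 153.3782 cm/s


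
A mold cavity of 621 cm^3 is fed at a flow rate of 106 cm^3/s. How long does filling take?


Formula: t_fill = V_mold / Q_flow
t = 621 cm^3 / 106 cm^3/s = 5.8585 s

Final answer: 5.8585 s


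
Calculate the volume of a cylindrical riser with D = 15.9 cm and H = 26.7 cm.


Formula: V = pi * (D/2)^2 * H  (cylinder volume)
Radius = D/2 = 15.9/2 = 7.95 cm
V = pi * 7.95^2 * 26.7 = 5301.4588 cm^3


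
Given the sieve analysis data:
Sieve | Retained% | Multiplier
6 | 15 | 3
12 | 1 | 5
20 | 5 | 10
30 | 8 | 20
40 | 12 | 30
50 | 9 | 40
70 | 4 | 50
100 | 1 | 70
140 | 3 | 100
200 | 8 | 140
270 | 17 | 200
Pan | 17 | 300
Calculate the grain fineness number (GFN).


Formula: GFN = sum(pct * multiplier) / sum(pct)
sum(pct * multiplier) = 11170
sum(pct) = 100
GFN = 11170 / 100 = 111.70


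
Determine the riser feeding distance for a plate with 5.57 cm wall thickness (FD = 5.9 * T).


Formula: FD = 5.9 * T  (riser feeding-distance rule)
FD = 5.9 * 5.57 cm = 32.8630 cm

32.8630 cm


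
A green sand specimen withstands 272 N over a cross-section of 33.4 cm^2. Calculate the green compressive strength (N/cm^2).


Formula: Compressive Strength = Force / Area
Strength = 272 N / 33.4 cm^2 = 8.1437 N/cm^2


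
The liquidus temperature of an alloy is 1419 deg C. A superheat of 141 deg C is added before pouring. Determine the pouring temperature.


Formula: T_pour = T_melt + Superheat
T_pour = 1419 + 141 = 1560 deg C


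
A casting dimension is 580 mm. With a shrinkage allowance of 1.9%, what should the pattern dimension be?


Formula: L_pattern = L_casting * (1 + shrinkage_rate/100)
Shrinkage factor = 1 + 1.9/100 = 1.019
L_pattern = 580 mm * 1.019 = 591.0200 mm

Final answer: 591.0200 mm


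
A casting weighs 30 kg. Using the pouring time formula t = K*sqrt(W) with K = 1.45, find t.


Formula: t = K * sqrt(W)
sqrt(W) = sqrt(30) = 5.47723
t = 1.45 * 5.47723 = 7.9420 s

7.9420 s


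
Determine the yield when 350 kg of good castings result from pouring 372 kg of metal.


Formula: Casting Yield = (W_good / W_total) * 100
Yield = (350 kg / 372 kg) * 100 = 94.0860%

94.0860%


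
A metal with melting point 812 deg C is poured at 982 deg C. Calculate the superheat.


Formula: Superheat = T_pour - T_melt
Superheat = 982 - 812 = 170 deg C


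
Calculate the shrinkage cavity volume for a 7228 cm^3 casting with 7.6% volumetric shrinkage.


Formula: V_shrink = V_casting * shrinkage_pct / 100
V_shrink = 7228 cm^3 * 7.6 / 100 = 549.3280 cm^3


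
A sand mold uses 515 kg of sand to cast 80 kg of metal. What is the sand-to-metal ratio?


Formula: Sand-to-Metal Ratio = W_sand / W_metal
Ratio = 515 kg / 80 kg = 6.4375

Answer: 6.4375


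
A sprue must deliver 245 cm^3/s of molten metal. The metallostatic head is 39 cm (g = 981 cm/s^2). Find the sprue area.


Formula: v = sqrt(2*g*h), A = Q/v
Velocity: v = sqrt(2 * 981 * 39) = sqrt(76518) = 276.6189 cm/s
Sprue area: A = Q / v = 245 / 276.6189 = 0.8857 cm^2

Answer: 0.8857 cm^2


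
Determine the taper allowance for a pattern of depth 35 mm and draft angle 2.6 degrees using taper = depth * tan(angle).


Formula: taper = depth * tan(draft_angle)
tan(2.6 deg) = 0.0454097
taper = 35 mm * 0.0454097 = 1.5893 mm


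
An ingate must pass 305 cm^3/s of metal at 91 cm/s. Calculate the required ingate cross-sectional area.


Formula: A_ingate = Q / v  (continuity equation)
A = 305 cm^3/s / 91 cm/s = 3.3516 cm^2

Final answer: 3.3516 cm^2


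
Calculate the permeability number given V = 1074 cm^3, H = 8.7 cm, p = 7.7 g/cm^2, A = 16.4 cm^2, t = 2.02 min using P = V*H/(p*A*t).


Formula: Permeability Number P = (V * H) / (p * A * t)
Numerator: V * H = 1074 * 8.7 = 9343.8
Denominator: p * A * t = 7.7 * 16.4 * 2.02 = 255.0856
P = 9343.8 / 255.0856 = 36.6301


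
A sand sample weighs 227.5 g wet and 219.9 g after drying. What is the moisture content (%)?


Formula: MC = (W_wet - W_dry) / W_wet * 100
Water mass = 227.5 - 219.9 = 7.6 g
MC = 7.6 / 227.5 * 100 = 3.3407%

3.3407%


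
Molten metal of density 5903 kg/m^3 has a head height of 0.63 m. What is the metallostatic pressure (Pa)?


Formula: P = rho * g * h
rho * g = 5903 * 9.81 = 57908.43 N/m^3
P = 57908.43 * 0.63 = 36482.3109 Pa

Final answer: 36482.3109 Pa


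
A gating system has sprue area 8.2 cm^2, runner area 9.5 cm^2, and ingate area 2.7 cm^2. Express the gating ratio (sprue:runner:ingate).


Sprue:Runner:Ingate = 1 : 9.5/8.2 : 2.7/8.2 = 1:1.16:0.33

1:1.16:0.33


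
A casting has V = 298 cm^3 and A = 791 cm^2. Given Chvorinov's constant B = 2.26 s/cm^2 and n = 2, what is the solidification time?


Formula: t_s = B * (V/A)^n  (Chvorinov's rule, n=2)
Modulus M = V/A = 298/791 = 0.376738 cm
M^2 = 0.376738^2 = 0.141932 cm^2
t_s = 2.26 * 0.141932 = 0.3208 s

0.3208 s


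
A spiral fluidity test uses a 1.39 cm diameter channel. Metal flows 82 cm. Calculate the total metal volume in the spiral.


Formula: V = pi * (d/2)^2 * L  (cylinder volume)
Radius = 1.39/2 = 0.695 cm
V = pi * 0.695^2 * 82 = 124.4324 cm^3

124.4324 cm^3


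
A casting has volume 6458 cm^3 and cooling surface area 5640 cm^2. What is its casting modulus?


Formula: Casting Modulus M = V / A
M = 6458 cm^3 / 5640 cm^2 = 1.1450 cm

Answer: 1.1450 cm


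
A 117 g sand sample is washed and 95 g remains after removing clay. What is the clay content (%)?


Formula: Clay% = (W_total - W_washed) / W_total * 100
Clay mass = 117 - 95 = 22 g
Clay% = 22 / 117 * 100 = 18.8034%

Final answer: 18.8034%


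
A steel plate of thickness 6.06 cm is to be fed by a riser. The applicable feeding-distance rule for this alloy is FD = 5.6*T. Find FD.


Formula: FD = 5.6 * T  (riser feeding-distance rule)
FD = 5.6 * 6.06 cm = 33.9360 cm


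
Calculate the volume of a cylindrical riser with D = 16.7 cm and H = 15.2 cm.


Formula: V = pi * (D/2)^2 * H  (cylinder volume)
Radius = D/2 = 16.7/2 = 8.35 cm
V = pi * 8.35^2 * 15.2 = 3329.4033 cm^3


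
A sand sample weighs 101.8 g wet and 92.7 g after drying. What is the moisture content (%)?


Formula: MC = (W_wet - W_dry) / W_wet * 100
Water mass = 101.8 - 92.7 = 9.1 g
MC = 9.1 / 101.8 * 100 = 8.9391%

Answer: 8.9391%


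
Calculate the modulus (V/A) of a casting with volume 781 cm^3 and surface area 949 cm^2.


Formula: Casting Modulus M = V / A
M = 781 cm^3 / 949 cm^2 = 0.8230 cm

Answer: 0.8230 cm


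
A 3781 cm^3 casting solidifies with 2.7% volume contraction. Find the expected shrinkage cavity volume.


Formula: V_shrink = V_casting * shrinkage_pct / 100
V_shrink = 3781 cm^3 * 2.7 / 100 = 102.0870 cm^3

Final answer: 102.0870 cm^3


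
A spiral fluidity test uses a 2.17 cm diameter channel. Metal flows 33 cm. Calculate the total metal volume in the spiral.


Formula: V = pi * (d/2)^2 * L  (cylinder volume)
Radius = 2.17/2 = 1.085 cm
V = pi * 1.085^2 * 33 = 122.0459 cm^3

Final answer: 122.0459 cm^3


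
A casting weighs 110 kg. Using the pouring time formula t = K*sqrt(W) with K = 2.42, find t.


Formula: t = K * sqrt(W)
sqrt(W) = sqrt(110) = 10.48809
t = 2.42 * 10.48809 = 25.3812 s


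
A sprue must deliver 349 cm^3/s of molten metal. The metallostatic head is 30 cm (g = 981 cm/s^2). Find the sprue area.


Formula: v = sqrt(2*g*h), A = Q/v
Velocity: v = sqrt(2 * 981 * 30) = sqrt(58860) = 242.6108 cm/s
Sprue area: A = Q / v = 349 / 242.6108 = 1.4385 cm^2


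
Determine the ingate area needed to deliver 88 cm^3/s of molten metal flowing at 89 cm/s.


Formula: A_ingate = Q / v  (continuity equation)
A = 88 cm^3/s / 89 cm/s = 0.9888 cm^2


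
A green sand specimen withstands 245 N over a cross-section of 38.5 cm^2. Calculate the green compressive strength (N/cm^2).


Formula: Compressive Strength = Force / Area
Strength = 245 N / 38.5 cm^2 = 6.3636 N/cm^2

Final answer: 6.3636 N/cm^2


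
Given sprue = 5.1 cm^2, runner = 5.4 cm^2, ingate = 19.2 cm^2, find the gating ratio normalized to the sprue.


Sprue:Runner:Ingate = 1 : 5.4/5.1 : 19.2/5.1 = 1:1.06:3.76

Answer: 1:1.06:3.76


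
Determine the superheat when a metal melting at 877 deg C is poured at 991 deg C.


Formula: Superheat = T_pour - T_melt
Superheat = 991 - 877 = 114 deg C

Answer: 114 deg C


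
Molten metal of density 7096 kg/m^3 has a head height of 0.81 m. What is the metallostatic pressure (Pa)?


Formula: P = rho * g * h
rho * g = 7096 * 9.81 = 69611.76 N/m^3
P = 69611.76 * 0.81 = 56385.5256 Pa


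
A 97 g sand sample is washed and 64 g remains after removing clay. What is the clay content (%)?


Formula: Clay% = (W_total - W_washed) / W_total * 100
Clay mass = 97 - 64 = 33 g
Clay% = 33 / 97 * 100 = 34.0206%

Final answer: 34.0206%


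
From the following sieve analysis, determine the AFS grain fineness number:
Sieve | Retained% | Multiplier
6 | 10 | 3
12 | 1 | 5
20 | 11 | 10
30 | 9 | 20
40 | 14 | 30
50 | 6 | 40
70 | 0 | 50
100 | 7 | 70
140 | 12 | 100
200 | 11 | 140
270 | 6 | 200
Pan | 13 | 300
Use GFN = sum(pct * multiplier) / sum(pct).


Formula: GFN = sum(pct * multiplier) / sum(pct)
sum(pct * multiplier) = 9315
sum(pct) = 100
GFN = 9315 / 100 = 93.15

93.15


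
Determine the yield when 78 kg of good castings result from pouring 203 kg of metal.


Formula: Casting Yield = (W_good / W_total) * 100
Yield = (78 kg / 203 kg) * 100 = 38.4236%

Answer: 38.4236%


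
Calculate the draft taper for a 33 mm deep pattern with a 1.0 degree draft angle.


Formula: taper = depth * tan(draft_angle)
tan(1.0 deg) = 0.0174551
taper = 33 mm * 0.0174551 = 0.5760 mm

Answer: 0.5760 mm


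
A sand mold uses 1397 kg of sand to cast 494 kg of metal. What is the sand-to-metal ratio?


Formula: Sand-to-Metal Ratio = W_sand / W_metal
Ratio = 1397 kg / 494 kg = 2.8279

2.8279


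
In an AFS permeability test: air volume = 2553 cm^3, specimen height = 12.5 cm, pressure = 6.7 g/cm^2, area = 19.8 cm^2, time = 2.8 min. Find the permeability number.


Formula: Permeability Number P = (V * H) / (p * A * t)
Numerator: V * H = 2553 * 12.5 = 31912.5
Denominator: p * A * t = 6.7 * 19.8 * 2.8 = 371.448
P = 31912.5 / 371.448 = 85.9138

Final answer: 85.9138


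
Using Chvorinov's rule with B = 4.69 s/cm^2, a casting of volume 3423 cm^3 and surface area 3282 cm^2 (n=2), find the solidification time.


Formula: t_s = B * (V/A)^n  (Chvorinov's rule, n=2)
Modulus M = V/A = 3423/3282 = 1.042962 cm
M^2 = 1.042962^2 = 1.087770 cm^2
t_s = 4.69 * 1.087770 = 5.1016 s

Answer: 5.1016 s


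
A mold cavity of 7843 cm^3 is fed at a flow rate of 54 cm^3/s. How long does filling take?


Formula: t_fill = V_mold / Q_flow
t = 7843 cm^3 / 54 cm^3/s = 145.2407 s

145.2407 s


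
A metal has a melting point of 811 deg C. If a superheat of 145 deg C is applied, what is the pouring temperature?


Formula: T_pour = T_melt + Superheat
T_pour = 811 + 145 = 956 deg C

Final answer: 956 deg C


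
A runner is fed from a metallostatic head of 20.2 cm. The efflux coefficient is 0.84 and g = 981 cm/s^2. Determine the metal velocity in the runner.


Formula: v = Cd * sqrt(2 * g * h)  (Torricelli with discharge coefficient)
2*g*h = 2 * 981 * 20.2 = 39632.4 cm^2/s^2
sqrt(39632.4) = 199.07888 cm/s
v = 0.84 * 199.07888 = 167.2263 cm/s

167.2263 cm/s


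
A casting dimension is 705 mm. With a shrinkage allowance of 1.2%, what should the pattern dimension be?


Formula: L_pattern = L_casting * (1 + shrinkage_rate/100)
Shrinkage factor = 1 + 1.2/100 = 1.012
L_pattern = 705 mm * 1.012 = 713.4600 mm

Final answer: 713.4600 mm


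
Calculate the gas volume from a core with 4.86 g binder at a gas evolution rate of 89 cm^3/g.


Formula: V_gas = W_binder * gas_evolution_rate
V = 4.86 g * 89 cm^3/g = 432.5400 cm^3
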